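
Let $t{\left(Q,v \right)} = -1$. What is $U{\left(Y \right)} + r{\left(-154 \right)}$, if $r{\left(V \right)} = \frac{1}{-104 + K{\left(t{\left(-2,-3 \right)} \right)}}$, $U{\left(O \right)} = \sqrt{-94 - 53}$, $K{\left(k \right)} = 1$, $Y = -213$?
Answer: $- \frac{1}{103} + 7 i \sqrt{3} \approx -0.0097087 + 12.124 i$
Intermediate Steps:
$U{\left(O \right)} = 7 i \sqrt{3}$ ($U{\left(O \right)} = \sqrt{-147} = 7 i \sqrt{3}$)
$r{\left(V \right)} = - \frac{1}{103}$ ($r{\left(V \right)} = \frac{1}{-104 + 1} = \frac{1}{-103} = - \frac{1}{103}$)
$U{\left(Y \right)} + r{\left(-154 \right)} = 7 i \sqrt{3} - \frac{1}{103} = - \frac{1}{103} + 7 i \sqrt{3}$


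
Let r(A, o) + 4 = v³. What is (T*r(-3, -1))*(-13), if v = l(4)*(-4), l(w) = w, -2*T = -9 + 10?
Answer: -26650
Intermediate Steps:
T = -½ (T = -(-9 + 10)/2 = -½*1 = -½ ≈ -0.50000)
v = -16 (v = 4*(-4) = -16)
r(A, o) = -4100 (r(A, o) = -4 + (-16)³ = -4 - 4096 = -4100)
(T*r(-3, -1))*(-13) = -½*(-4100)*(-13) = 2050*(-13) = -26650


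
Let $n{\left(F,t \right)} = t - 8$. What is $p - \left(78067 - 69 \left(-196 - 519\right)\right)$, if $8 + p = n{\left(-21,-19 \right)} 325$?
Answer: $-136185$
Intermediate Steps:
$n{\left(F,t \right)} = -8 + t$
$p = -8783$ ($p = -8 + \left(-8 - 19\right) 325 = -8 - 8775 = -8783$)
$p - \left(78067 - 69 \left(-196 - 519\right)\right) = -8783 - \left(78067 - 69 \left(-196 - 519\right)\right) = -8783 - \left(78067 - 69 \left(-715\right)\right) = -8783 - \left(78067 - -49335\right) = -8783 - \left(78067 + 49335\right) = -8783 - 127402 = -136185$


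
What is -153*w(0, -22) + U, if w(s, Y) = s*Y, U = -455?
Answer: -455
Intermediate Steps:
w(s, Y) = Y*s
-153*w(0, -22) + U = -(-3366)*0 - 455 = -153*0 - 455 = 0 - 455 = -455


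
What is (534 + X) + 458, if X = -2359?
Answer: -1367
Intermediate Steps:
(534 + X) + 458 = (534 - 2359) + 458 = -1825 + 458 = -1367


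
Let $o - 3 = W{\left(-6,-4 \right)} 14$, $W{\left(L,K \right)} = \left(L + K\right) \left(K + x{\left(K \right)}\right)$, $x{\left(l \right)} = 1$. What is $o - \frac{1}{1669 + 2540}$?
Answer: $\frac{1780406}{4209} \approx 423.0$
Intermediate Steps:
$W{\left(L,K \right)} = \left(1 + K\right) \left(K + L\right)$ ($W{\left(L,K \right)} = \left(L + K\right) \left(K + 1\right) = \left(K + L\right) \left(1 + K\right) = \left(1 + K\right) \left(K + L\right)$)
$o = 423$ ($o = 3 + \left(-4 - 6 + \left(-4\right)^{2} - -24\right) 14 = 3 + \left(-4 - 6 + 16 + 24\right) 14 = 3 + 30 \cdot 14 = 3 + 420 = 423$)
$o - \frac{1}{1669 + 2540} = 423 - \frac{1}{1669 + 2540} = 423 - \frac{1}{4209} = \frac{1780406}{4209}$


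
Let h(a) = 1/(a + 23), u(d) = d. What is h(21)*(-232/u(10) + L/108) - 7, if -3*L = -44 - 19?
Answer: -59581/7920 ≈ -7.5229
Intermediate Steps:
L = 21 (L = -(-44 - 19)/3 = -⅓*(-63) = 21)
h(a) = 1/(23 + a)
h(21)*(-232/u(10) + L/108) - 7 = (-232/10 + 21/108)/(23 + 21) - 7 = (-232*⅒ + 21*(1/108))/44 - 7 = (-116/5 + 7/36)/44 - 7 = (1/44)*(-4141/180) - 7 = -4141/7920 - 7 = -59581/7920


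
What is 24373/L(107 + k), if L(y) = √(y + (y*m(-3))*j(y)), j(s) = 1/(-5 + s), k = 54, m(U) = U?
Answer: 48746*√106743/8211 ≈ 1939.6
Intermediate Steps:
L(y) = √(y - 3*y/(-5 + y)) (L(y) = √(y + (y*(-3))/(-5 + y)) = √(y + (-3*y)/(-5 + y)) = √(y - 3*y/(-5 + y)))
24373/L(107 + k) = 24373/(√((107 + 54)*(-8 + (107 + 54))/(-5 + (107 + 54)))) = 24373/(√(161*(-8 + 161)/(-5 + 161))) = 24373/(√(161*153/156)) = 24373/(√(161*(1/156)*153)) = 24373/(√(8211/52)) = 24373/((√106743/26)) = 24373*(2*√106743/8211) = 48746*√106743/8211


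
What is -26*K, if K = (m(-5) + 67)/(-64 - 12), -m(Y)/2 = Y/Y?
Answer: 845/38 ≈ 22.237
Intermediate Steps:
m(Y) = -2 (m(Y) = -2*Y/Y = -2*1 = -2)
K = -65/76 (K = (-2 + 67)/(-64 - 12) = 65/(-76) = 65*(-1/76) = -65/76 ≈ -0.85526)
-26*K = -26*(-65/76) = 845/38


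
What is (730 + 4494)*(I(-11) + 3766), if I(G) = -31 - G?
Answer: 19569104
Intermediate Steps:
(730 + 4494)*(I(-11) + 3766) = (730 + 4494)*((-31 - 1*(-11)) + 3766) = 5224*((-31 + 11) + 3766) = 5224*(-20 + 3766) = 5224*3746 = 19569104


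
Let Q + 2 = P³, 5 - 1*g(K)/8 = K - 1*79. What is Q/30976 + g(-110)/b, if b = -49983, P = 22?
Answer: 242022133/774136704 ≈ 0.31263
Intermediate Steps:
g(K) = 672 - 8*K (g(K) = 40 - 8*(K - 1*79) = 40 - 8*(K - 79) = 40 - 8*(-79 + K) = 40 + (632 - 8*K) = 672 - 8*K)
Q = 10646 (Q = -2 + 22³ = -2 + 10648 = 10646)
Q/30976 + g(-110)/b = 10646/30976 + (672 - 8*(-110))/(-49983) = 10646*(1/30976) + (672 + 880)*(-1/49983) = 5323/15488 + 1552*(-1/49983) = 5323/15488 - 1552/49983 = 242022133/774136704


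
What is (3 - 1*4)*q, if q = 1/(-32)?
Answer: 1/32 ≈ 0.031250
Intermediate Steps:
q = -1/32 ≈ -0.031250
(3 - 1*4)*q = (3 - 1*4)*(-1/32) = (3 - 4)*(-1/32) = -1*(-1/32) = 1/32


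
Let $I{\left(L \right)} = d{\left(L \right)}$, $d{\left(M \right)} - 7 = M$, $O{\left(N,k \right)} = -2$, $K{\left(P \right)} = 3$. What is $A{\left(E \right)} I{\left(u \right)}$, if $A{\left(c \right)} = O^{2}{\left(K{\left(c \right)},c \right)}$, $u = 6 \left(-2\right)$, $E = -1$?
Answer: $-20$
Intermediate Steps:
$d{\left(M \right)} = 7 + M$
$u = -12$
$A{\left(c \right)} = 4$ ($A{\left(c \right)} = \left(-2\right)^{2} = 4$)
$I{\left(L \right)} = 7 + L$
$A{\left(E \right)} I{\left(u \right)} = 4 \left(7 - 12\right) = 4 \left(-5\right) = -20$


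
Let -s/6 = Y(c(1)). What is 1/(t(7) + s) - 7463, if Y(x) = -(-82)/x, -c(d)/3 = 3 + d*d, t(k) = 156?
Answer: -1470210/197 ≈ -7463.0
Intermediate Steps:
c(d) = -9 - 3*d**2 (c(d) = -3*(3 + d*d) = -3*(3 + d**2) = -9 - 3*d**2)
Y(x) = 82/x
s = 41 (s = -492/(-9 - 3*1**2) = -492/(-9 - 3*1) = -492/(-9 - 3) = -492/(-12) = -492*(-1)/12 = -6*(-41/6) = 41)
1/(t(7) + s) - 7463 = 1/(156 + 41) - 7463 = 1/197 - 7463 = -1470210/197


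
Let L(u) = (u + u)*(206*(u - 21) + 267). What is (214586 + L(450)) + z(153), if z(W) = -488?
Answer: 79990998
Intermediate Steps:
L(u) = 2*u*(-4059 + 206*u) (L(u) = (2*u)*(206*(-21 + u) + 267) = (2*u)*((-4326 + 206*u) + 267) = (2*u)*(-4059 + 206*u) = 2*u*(-4059 + 206*u))
(214586 + L(450)) + z(153) = (214586 + 2*450*(-4059 + 206*450)) - 488 = (214586 + 2*450*(-4059 + 92700)) - 488 = (214586 + 2*450*88641) - 488 = (214586 + 79776900) - 488 = 79991486 - 488 = 79990998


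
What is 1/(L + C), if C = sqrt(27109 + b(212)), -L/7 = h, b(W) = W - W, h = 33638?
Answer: -235466/55444210047 - sqrt(27109)/55444210047 ≈ -4.2499e-6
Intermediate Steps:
b(W) = 0
L = -235466 (L = -7*33638 = -235466)
C = sqrt(27109) (C = sqrt(27109 + 0) = sqrt(27109) ≈ 164.65)
1/(L + C) = 1/(-235466 + sqrt(27109))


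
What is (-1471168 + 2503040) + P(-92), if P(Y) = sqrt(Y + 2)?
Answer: 1031872 + 3*I*sqrt(10) ≈ 1.0319e+6 + 9.4868*I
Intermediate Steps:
P(Y) = sqrt(2 + Y)
(-1471168 + 2503040) + P(-92) = (-1471168 + 2503040) + sqrt(2 - 92) = 1031872 + sqrt(-90) = 1031872 + 3*I*sqrt(10)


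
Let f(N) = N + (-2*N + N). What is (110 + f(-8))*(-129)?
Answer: -14190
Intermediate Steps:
f(N) = 0 (f(N) = N - N = 0)
(110 + f(-8))*(-129) = (110 + 0)*(-129) = 110*(-129) = -14190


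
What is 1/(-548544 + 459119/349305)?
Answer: -349305/191608702801 ≈ -1.8230e-6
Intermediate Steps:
1/(-548544 + 459119/349305) = 1/(-191608702801/349305) = -349305/191608702801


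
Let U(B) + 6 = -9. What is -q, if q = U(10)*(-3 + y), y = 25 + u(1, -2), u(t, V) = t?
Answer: 345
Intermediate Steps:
U(B) = -15 (U(B) = -6 - 9 = -15)
y = 26 (y = 25 + 1 = 26)
q = -345 (q = -15*(-3 + 26) = -15*23 = -345)
-q = -1*(-345) = 345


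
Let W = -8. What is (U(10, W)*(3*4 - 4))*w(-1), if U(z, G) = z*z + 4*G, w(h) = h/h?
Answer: 544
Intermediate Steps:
w(h) = 1
U(z, G) = z² + 4*G
(U(10, W)*(3*4 - 4))*w(-1) = ((10² + 4*(-8))*(3*4 - 4))*1 = ((100 - 32)*(12 - 4))*1 = (68*8)*1 = 544*1 = 544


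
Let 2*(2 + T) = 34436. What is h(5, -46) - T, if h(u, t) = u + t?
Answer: -17257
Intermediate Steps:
T = 17216 (T = -2 + (1/2)*34436 = -2 + 17218 = 17216)
h(u, t) = t + u
h(5, -46) - T = (-46 + 5) - 1*17216 = -41 - 17216 = -17257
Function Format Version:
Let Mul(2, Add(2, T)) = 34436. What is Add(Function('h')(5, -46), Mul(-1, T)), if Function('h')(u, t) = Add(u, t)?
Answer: -17257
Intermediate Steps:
T = 17216 (T = Add(-2, Mul(Rational(1, 2), 34436)) = Add(-2, 17218) = 17216)
Function('h')(u, t) = Add(t, u)
Add(Function('h')(5, -46), Mul(-1, T)) = Add(Add(-46, 5), Mul(-1, 17216)) = Add(-41, -17216) = -17257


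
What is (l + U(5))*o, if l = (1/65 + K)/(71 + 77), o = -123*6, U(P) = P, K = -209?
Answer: -6368202/2405 ≈ -2647.9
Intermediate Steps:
o = -738
l = -3396/2405 (l = (1/65 - 209)/(71 + 77) = (1/65 - 209)/148 = -13584/65*1/148 = -3396/2405 ≈ -1.4121)
(l + U(5))*o = (-3396/2405 + 5)*(-738) = (8629/2405)*(-738) = -6368202/2405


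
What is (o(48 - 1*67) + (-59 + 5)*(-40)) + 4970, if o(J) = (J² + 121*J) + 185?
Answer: 5377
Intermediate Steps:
o(J) = 185 + J² + 121*J
(o(48 - 1*67) + (-59 + 5)*(-40)) + 4970 = ((185 + (48 - 1*67)² + 121*(48 - 1*67)) + (-59 + 5)*(-40)) + 4970 = ((185 + (48 - 67)² + 121*(48 - 67)) - 54*(-40)) + 4970 = ((185 + (-19)² + 121*(-19)) + 2160) + 4970 = ((185 + 361 - 2299) + 2160) + 4970 = (-1753 + 2160) + 4970 = 407 + 4970 = 5377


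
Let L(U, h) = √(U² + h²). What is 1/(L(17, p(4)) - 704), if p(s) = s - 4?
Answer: -1/687 ≈ -0.0014556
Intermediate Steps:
p(s) = -4 + s
1/(L(17, p(4)) - 704) = 1/(√(17² + (-4 + 4)²) - 704) = 1/(√(289 + 0²) - 704) = 1/(√(289 + 0) - 704) = 1/(√289 - 704) = 1/(17 - 704) = 1/(-687) = -1/687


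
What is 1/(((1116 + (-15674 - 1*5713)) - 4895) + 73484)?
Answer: 1/48318 ≈ 2.0696e-5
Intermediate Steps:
1/(((1116 + (-15674 - 1*5713)) - 4895) + 73484) = 1/(((1116 + (-15674 - 5713)) - 4895) + 73484) = 1/(((1116 - 21387) - 4895) + 73484) = 1/((-20271 - 4895) + 73484) = 1/(-25166 + 73484) = 1/48318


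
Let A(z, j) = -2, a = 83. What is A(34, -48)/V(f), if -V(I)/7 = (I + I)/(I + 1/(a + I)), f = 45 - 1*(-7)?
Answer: 1003/7020 ≈ 0.14288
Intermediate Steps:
f = 52 (f = 45 + 7 = 52)
V(I) = -14*I/(I + 1/(83 + I)) (V(I) = -7*(I + I)/(I + 1/(83 + I)) = -7*2*I/(I + 1/(83 + I)) = -14*I/(I + 1/(83 + I)))
A(34, -48)/V(f) = -2*(-(1 + 52**2 + 83*52)/(728*(83 + 52))) = -2/((-14*52*135/(1 + 2704 + 4316))) = -2/((-14*52*135/7021)) = -2/((-14*52*1/7021*135)) = -2/(-14040/1003) = -2*(-1003/14040) = 1003/7020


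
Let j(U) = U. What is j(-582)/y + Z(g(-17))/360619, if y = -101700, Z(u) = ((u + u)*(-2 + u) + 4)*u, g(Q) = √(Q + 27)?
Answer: 34302043/6112492050 + 24*√10/360619 ≈ 0.0058222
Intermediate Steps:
g(Q) = √(27 + Q)
Z(u) = u*(4 + 2*u*(-2 + u)) (Z(u) = ((2*u)*(-2 + u) + 4)*u = (2*u*(-2 + u) + 4)*u = (4 + 2*u*(-2 + u))*u = u*(4 + 2*u*(-2 + u)))
j(-582)/y + Z(g(-17))/360619 = -582/(-101700) + (2*√(27 - 17)*(2 + (√(27 - 17))² - 2*√(27 - 17)))/360619 = -582*(-1/101700) + (2*√10*(2 + (√10)² - 2*√10))*(1/360619) = 97/16950 + (2*√10*(2 + 10 - 2*√10))*(1/360619) = 97/16950 + (2*√10*(12 - 2*√10))*(1/360619) = 97/16950 + 2*√10*(12 - 2*√10)/360619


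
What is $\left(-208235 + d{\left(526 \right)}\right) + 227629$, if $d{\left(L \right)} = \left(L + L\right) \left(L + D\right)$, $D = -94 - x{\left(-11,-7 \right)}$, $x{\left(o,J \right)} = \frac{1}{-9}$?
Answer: $\frac{4265774}{9} \approx 4.7398 \cdot 10^{5}$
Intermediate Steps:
$x{\left(o,J \right)} = - \frac{1}{9}$
$D = - \frac{845}{9}$ ($D = -94 - - \frac{1}{9} = -94 + \frac{1}{9} = - \frac{845}{9} \approx -93.889$)
$d{\left(L \right)} = 2 L \left(- \frac{845}{9} + L\right)$ ($d{\left(L \right)} = \left(L + L\right) \left(L - \frac{845}{9}\right) = 2 L \left(- \frac{845}{9} + L\right)$)
$\left(-208235 + d{\left(526 \right)}\right) + 227629 = \left(-208235 + \frac{2}{9} \cdot 526 \left(-845 + 9 \cdot 526\right)\right) + 227629 = \left(-208235 + \frac{2}{9} \cdot 526 \left(-845 + 4734\right)\right) + 227629 = \left(-208235 + \frac{2}{9} \cdot 526 \cdot 3889\right) + 227629 = \left(-208235 + \frac{4091228}{9}\right) + 227629 = \frac{2217113}{9} + 227629 = \frac{4265774}{9}$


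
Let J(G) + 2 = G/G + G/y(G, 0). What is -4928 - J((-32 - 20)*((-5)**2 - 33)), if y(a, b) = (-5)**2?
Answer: -123591/25 ≈ -4943.6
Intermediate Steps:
y(a, b) = 25
J(G) = -1 + G/25 (J(G) = -2 + (G/G + G/25) = -2 + (1 + G*(1/25)) = -2 + (1 + G/25) = -1 + G/25)
-4928 - J((-32 - 20)*((-5)**2 - 33)) = -4928 - (-1 + ((-32 - 20)*((-5)**2 - 33))/25) = -4928 - (-1 + (-52*(25 - 33))/25) = -4928 - (-1 + (-52*(-8))/25) = -4928 - (-1 + (1/25)*416) = -4928 - (-1 + 416/25) = -4928 - 1*391/25 = -4928 - 391/25 = -123591/25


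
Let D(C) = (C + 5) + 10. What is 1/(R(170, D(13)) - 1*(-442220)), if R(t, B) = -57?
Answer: 1/442163 ≈ 2.2616e-6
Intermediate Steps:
D(C) = 15 + C (D(C) = (5 + C) + 10 = 15 + C)
1/(R(170, D(13)) - 1*(-442220)) = 1/(-57 - 1*(-442220)) = 1/(-57 + 442220) = 1/442163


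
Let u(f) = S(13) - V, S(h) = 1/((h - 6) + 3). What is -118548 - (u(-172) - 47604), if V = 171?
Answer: -707731/10 ≈ -70773.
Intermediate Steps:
S(h) = 1/(-3 + h) (S(h) = 1/((-6 + h) + 3) = 1/(-3 + h))
u(f) = -1709/10 (u(f) = 1/(-3 + 13) - 1*171 = 1/10 - 171 = ⅒ - 171 = -1709/10)
-118548 - (u(-172) - 47604) = -118548 - (-1709/10 - 47604) = -118548 - 1*(-477749/10) = -118548 + 477749/10 = -707731/10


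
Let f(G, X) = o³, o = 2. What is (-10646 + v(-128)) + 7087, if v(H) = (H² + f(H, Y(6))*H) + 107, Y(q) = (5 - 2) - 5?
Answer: 11908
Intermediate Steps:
Y(q) = -2 (Y(q) = 3 - 5 = -2)
f(G, X) = 8 (f(G, X) = 2³ = 8)
v(H) = 107 + H² + 8*H (v(H) = (H² + 8*H) + 107 = 107 + H² + 8*H)
(-10646 + v(-128)) + 7087 = (-10646 + (107 + (-128)² + 8*(-128))) + 7087 = (-10646 + (107 + 16384 - 1024)) + 7087 = (-10646 + 15467) + 7087 = 4821 + 7087 = 11908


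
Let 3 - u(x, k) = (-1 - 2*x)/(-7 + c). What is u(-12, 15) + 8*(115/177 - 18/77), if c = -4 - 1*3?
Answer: 31037/3894 ≈ 7.9705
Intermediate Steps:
c = -7 (c = -4 - 3 = -7)
u(x, k) = 41/14 - x/7 (u(x, k) = 3 - (-1 - 2*x)/(-7 - 7) = 3 - (-1 - 2*x)/(-14) = 3 - (-1 - 2*x)*(-1)/14 = 3 - (1/14 + x/7) = 3 + (-1/14 - x/7) = 41/14 - x/7)
u(-12, 15) + 8*(115/177 - 18/77) = (41/14 - ⅐*(-12)) + 8*(115/177 - 18/77) = (41/14 + 12/7) + 8*(115*(1/177) - 18*1/77) = 65/14 + 8*(115/177 - 18/77) = 65/14 + 8*(5669/13629) = 65/14 + 45352/13629 = 31037/3894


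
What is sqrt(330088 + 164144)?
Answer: 2*sqrt(123558) ≈ 703.02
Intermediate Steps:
sqrt(330088 + 164144) = sqrt(494232) = 2*sqrt(123558)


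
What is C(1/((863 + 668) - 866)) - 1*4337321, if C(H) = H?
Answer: -2884318464/665 ≈ -4.3373e+6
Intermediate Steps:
C(1/((863 + 668) - 866)) - 1*4337321 = 1/((863 + 668) - 866) - 1*4337321 = 1/(1531 - 866) - 4337321 = 1/665 - 4337321 = -2884318464/665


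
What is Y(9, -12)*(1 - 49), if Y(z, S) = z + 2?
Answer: -528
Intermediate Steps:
Y(z, S) = 2 + z
Y(9, -12)*(1 - 49) = (2 + 9)*(1 - 49) = 11*(-48) = -528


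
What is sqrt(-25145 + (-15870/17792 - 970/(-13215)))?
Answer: I*sqrt(217204930066109757)/2939016 ≈ 158.57*I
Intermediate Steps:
sqrt(-25145 + (-15870/17792 - 970/(-13215))) = sqrt(-25145 + (-15870*1/17792 - 970*(-1/13215))) = sqrt(-25145 + (-7935/8896 + 194/2643)) = sqrt(-25145 - 19246381/23512128) = sqrt(-591231704941/23512128) = I*sqrt(217204930066109757)/2939016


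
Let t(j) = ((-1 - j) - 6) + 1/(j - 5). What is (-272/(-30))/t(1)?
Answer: -544/495 ≈ -1.0990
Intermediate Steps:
t(j) = -7 + 1/(-5 + j) - j (t(j) = (-7 - j) + 1/(-5 + j) = -7 + 1/(-5 + j) - j)
(-272/(-30))/t(1) = (-272/(-30))/(((36 - 1*1² - 2*1)/(-5 + 1))) = (-272*(-1/30))/(((36 - 1*1 - 2)/(-4))) = 136/(15*((-(36 - 1 - 2)/4))) = 136/(15*((-¼*33))) = 136/(15*(-33/4)) = (136/15)*(-4/33) = -544/495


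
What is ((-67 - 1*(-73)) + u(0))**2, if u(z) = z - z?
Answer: 36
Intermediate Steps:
u(z) = 0
((-67 - 1*(-73)) + u(0))**2 = ((-67 - 1*(-73)) + 0)**2 = ((-67 + 73) + 0)**2 = (6 + 0)**2 = 6**2 = 36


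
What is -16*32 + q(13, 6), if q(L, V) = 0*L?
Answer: -512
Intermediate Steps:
q(L, V) = 0
-16*32 + q(13, 6) = -16*32 + 0 = -512 + 0 = -512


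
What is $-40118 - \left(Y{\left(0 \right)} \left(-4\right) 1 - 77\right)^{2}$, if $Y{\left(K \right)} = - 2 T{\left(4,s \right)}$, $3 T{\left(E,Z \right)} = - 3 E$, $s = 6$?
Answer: $-51999$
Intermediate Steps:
$T{\left(E,Z \right)} = - E$ ($T{\left(E,Z \right)} = \frac{\left(-3\right) E}{3} = - E$)
$Y{\left(K \right)} = 8$ ($Y{\left(K \right)} = - 2 \left(\left(-1\right) 4\right) = \left(-2\right) \left(-4\right) = 8$)
$-40118 - \left(Y{\left(0 \right)} \left(-4\right) 1 - 77\right)^{2} = -40118 - \left(8 \left(-4\right) 1 - 77\right)^{2} = -40118 - \left(\left(-32\right) 1 - 77\right)^{2} = -40118 - \left(-32 - 77\right)^{2} = -40118 - \left(-109\right)^{2} = -40118 - 11881 = -51999$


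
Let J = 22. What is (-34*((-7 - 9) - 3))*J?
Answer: 14212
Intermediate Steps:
(-34*((-7 - 9) - 3))*J = -34*((-7 - 9) - 3)*22 = -34*(-16 - 3)*22 = -34*(-19)*22 = 646*22 = 14212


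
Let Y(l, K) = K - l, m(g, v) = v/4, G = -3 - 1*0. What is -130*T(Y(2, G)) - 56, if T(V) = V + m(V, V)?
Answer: 1513/2 ≈ 756.50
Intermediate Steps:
G = -3 (G = -3 + 0 = -3)
m(g, v) = v/4 (m(g, v) = v*(¼) = v/4)
T(V) = 5*V/4 (T(V) = V + V/4 = 5*V/4)
-130*T(Y(2, G)) - 56 = -325*(-3 - 1*2)/2 - 56 = -325*(-3 - 2)/2 - 56 = -325*(-5)/2 - 56 = -130*(-25/4) - 56 = 1625/2 - 56 = 1513/2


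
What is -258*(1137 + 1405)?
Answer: -655836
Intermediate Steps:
-258*(1137 + 1405) = -258*2542 = -655836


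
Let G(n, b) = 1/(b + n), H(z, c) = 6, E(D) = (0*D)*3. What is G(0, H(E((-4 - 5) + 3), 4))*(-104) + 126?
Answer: 326/3 ≈ 108.67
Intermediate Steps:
E(D) = 0 (E(D) = 0*3 = 0)
G(0, H(E((-4 - 5) + 3), 4))*(-104) + 126 = -104/(6 + 0) + 126 = -104/6 + 126 = (1/6)*(-104) + 126 = -52/3 + 126 = 326/3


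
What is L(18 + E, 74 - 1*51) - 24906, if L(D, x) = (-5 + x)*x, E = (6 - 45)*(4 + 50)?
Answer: -24492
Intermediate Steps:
E = -2106 (E = -39*54 = -2106)
L(D, x) = x*(-5 + x)
L(18 + E, 74 - 1*51) - 24906 = (74 - 1*51)*(-5 + (74 - 1*51)) - 24906 = (74 - 51)*(-5 + (74 - 51)) - 24906 = 23*(-5 + 23) - 24906 = 23*18 - 24906 = 414 - 24906 = -24492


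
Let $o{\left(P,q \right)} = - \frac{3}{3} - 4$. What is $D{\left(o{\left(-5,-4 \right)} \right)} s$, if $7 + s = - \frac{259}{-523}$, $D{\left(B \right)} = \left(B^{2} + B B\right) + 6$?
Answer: $- \frac{190512}{523} \approx -364.27$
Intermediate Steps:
$o{\left(P,q \right)} = -5$ ($o{\left(P,q \right)} = \left(-3\right) \frac{1}{3} - 4 = -1 - 4 = -5$)
$D{\left(B \right)} = 6 + 2 B^{2}$ ($D{\left(B \right)} = \left(B^{2} + B^{2}\right) + 6 = 2 B^{2} + 6 = 6 + 2 B^{2}$)
$s = - \frac{3402}{523}$ ($s = -7 - \frac{259}{-523} = -7 - - \frac{259}{523} = -7 + \frac{259}{523} = - \frac{3402}{523} \approx -6.5048$)
$D{\left(o{\left(-5,-4 \right)} \right)} s = \left(6 + 2 \left(-5\right)^{2}\right) \left(- \frac{3402}{523}\right) = \left(6 + 2 \cdot 25\right) \left(- \frac{3402}{523}\right) = \left(6 + 50\right) \left(- \frac{3402}{523}\right) = 56 \left(- \frac{3402}{523}\right) = - \frac{190512}{523}$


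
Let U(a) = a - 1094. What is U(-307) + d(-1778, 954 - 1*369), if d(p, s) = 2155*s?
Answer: 1259274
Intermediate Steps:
U(a) = -1094 + a
U(-307) + d(-1778, 954 - 1*369) = (-1094 - 307) + 2155*(954 - 1*369) = -1401 + 2155*(954 - 369) = -1401 + 2155*585 = -1401 + 1260675 = 1259274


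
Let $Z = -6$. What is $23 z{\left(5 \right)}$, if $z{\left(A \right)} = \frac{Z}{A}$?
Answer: $- \frac{138}{5} \approx -27.6$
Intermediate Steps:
$z{\left(A \right)} = - \frac{6}{A}$
$23 z{\left(5 \right)} = 23 \left(- \frac{6}{5}\right) = - \frac{138}{5}$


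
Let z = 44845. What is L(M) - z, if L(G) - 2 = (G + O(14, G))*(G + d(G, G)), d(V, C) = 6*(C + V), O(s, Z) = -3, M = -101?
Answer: 91709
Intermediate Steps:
d(V, C) = 6*C + 6*V
L(G) = 2 + 13*G*(-3 + G) (L(G) = 2 + (G - 3)*(G + (6*G + 6*G)) = 2 + (-3 + G)*(G + 12*G) = 2 + (-3 + G)*(13*G) = 2 + 13*G*(-3 + G))
L(M) - z = (2 - 39*(-101) + 13*(-101)²) - 1*44845 = (2 + 3939 + 13*10201) - 44845 = (2 + 3939 + 132613) - 44845 = 136554 - 44845 = 91709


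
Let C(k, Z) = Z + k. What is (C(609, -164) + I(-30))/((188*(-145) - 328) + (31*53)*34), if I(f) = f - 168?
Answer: 247/28274 ≈ 0.0087359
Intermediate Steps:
I(f) = -168 + f
(C(609, -164) + I(-30))/((188*(-145) - 328) + (31*53)*34) = ((-164 + 609) + (-168 - 30))/((188*(-145) - 328) + (31*53)*34) = (445 - 198)/((-27260 - 328) + 1643*34) = 247/(-27588 + 55862) = 247/28274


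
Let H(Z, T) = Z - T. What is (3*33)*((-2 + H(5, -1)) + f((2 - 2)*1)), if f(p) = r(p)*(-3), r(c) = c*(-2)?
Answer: 396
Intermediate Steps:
r(c) = -2*c
f(p) = 6*p (f(p) = -2*p*(-3) = 6*p)
(3*33)*((-2 + H(5, -1)) + f((2 - 2)*1)) = (3*33)*((-2 + (5 - 1*(-1))) + 6*((2 - 2)*1)) = 99*((-2 + (5 + 1)) + 6*(0*1)) = 99*((-2 + 6) + 6*0) = 99*(4 + 0) = 99*4 = 396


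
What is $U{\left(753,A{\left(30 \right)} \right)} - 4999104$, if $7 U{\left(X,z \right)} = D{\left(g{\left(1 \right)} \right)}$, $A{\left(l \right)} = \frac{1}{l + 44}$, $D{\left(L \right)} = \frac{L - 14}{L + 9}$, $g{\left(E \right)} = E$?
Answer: $- \frac{349937293}{70} \approx -4.9991 \cdot 10^{6}$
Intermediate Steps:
$D{\left(L \right)} = \frac{-14 + L}{9 + L}$
$A{\left(l \right)} = \frac{1}{44 + l}$
$U{\left(X,z \right)} = - \frac{13}{70}$ ($U{\left(X,z \right)} = \frac{\frac{1}{9 + 1} \left(-14 + 1\right)}{7} = \frac{\frac{1}{10} \left(-13\right)}{7} = \frac{1}{7} \left(- \frac{13}{10}\right) = - \frac{13}{70}$)
$U{\left(753,A{\left(30 \right)} \right)} - 4999104 = - \frac{13}{70} - 4999104 = - \frac{349937293}{70}$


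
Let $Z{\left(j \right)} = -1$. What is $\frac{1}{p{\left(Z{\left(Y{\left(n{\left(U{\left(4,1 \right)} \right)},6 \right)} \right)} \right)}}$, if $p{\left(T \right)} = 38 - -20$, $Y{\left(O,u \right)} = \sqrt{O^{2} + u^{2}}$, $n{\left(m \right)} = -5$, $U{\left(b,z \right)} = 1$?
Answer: $\frac{1}{58} \approx 0.017241$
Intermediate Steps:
$p{\left(T \right)} = 58$ ($p{\left(T \right)} = 38 + 20 = 58$)
$\frac{1}{p{\left(Z{\left(Y{\left(n{\left(U{\left(4,1 \right)} \right)},6 \right)} \right)} \right)}} = \frac{1}{58}$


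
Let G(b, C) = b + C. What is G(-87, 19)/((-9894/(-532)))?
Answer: -1064/291 ≈ -3.6564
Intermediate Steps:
G(b, C) = C + b
G(-87, 19)/((-9894/(-532))) = (19 - 87)/((-9894/(-532))) = -68/((-9894*(-1/532))) = -68/4947/266 = -68*266/4947 = -1064/291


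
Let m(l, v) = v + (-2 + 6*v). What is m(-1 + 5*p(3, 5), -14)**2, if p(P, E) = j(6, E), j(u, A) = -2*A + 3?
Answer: 10000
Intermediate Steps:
j(u, A) = 3 - 2*A
p(P, E) = 3 - 2*E
m(l, v) = -2 + 7*v
m(-1 + 5*p(3, 5), -14)**2 = (-2 + 7*(-14))**2 = (-2 - 98)**2 = (-100)**2 = 10000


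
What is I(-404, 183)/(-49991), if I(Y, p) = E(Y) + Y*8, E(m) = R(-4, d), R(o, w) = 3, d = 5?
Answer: 3229/49991 ≈ 0.064592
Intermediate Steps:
E(m) = 3
I(Y, p) = 3 + 8*Y (I(Y, p) = 3 + Y*8 = 3 + 8*Y)
I(-404, 183)/(-49991) = (3 + 8*(-404))/(-49991) = (3 - 3232)*(-1/49991) = -3229*(-1/49991) = 3229/49991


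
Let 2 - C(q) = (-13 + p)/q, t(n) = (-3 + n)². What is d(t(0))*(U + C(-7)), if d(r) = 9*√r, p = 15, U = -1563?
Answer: -294975/7 ≈ -42139.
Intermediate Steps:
C(q) = 2 - 2/q (C(q) = 2 - (-13 + 15)/q = 2 - 2/q)
d(t(0))*(U + C(-7)) = (9*√((-3 + 0)²))*(-1563 + (2 - 2/(-7))) = (9*√((-3)²))*(-1563 + (2 - 2*(-⅐))) = (9*√9)*(-1563 + (2 + 2/7)) = (9*3)*(-1563 + 16/7) = 27*(-10925/7) = -294975/7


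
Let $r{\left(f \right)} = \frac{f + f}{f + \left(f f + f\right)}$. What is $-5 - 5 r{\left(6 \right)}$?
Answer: $- \frac{25}{4} \approx -6.25$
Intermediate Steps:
$r{\left(f \right)} = \frac{2 f}{f^{2} + 2 f}$ ($r{\left(f \right)} = \frac{2 f}{f + \left(f^{2} + f\right)} = \frac{2 f}{f + \left(f + f^{2}\right)} = \frac{2 f}{f^{2} + 2 f}$)
$-5 - 5 r{\left(6 \right)} = -5 - 5 \frac{2}{2 + 6} = -5 - 5 \cdot \frac{2}{8} = -5 - 5 \cdot 2 \cdot \frac{1}{8} = -5 - \frac{5}{4} = - \frac{25}{4}$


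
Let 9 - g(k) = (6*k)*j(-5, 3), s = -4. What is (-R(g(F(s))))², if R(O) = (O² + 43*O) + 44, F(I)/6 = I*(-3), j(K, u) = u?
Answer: 2563431549184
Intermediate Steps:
F(I) = -18*I (F(I) = 6*(I*(-3)) = 6*(-3*I) = -18*I)
g(k) = 9 - 18*k (g(k) = 9 - 6*k*3 = 9 - 18*k)
R(O) = 44 + O² + 43*O
(-R(g(F(s))))² = (-(44 + (9 - (-324)*(-4))² + 43*(9 - (-324)*(-4))))² = (-(44 + (9 - 18*72)² + 43*(9 - 18*72)))² = (-(44 + (9 - 1296)² + 43*(9 - 1296)))² = (-(44 + (-1287)² + 43*(-1287)))² = (-(44 + 1656369 - 55341))² = (-1*1601072)² = (-1601072)² = 2563431549184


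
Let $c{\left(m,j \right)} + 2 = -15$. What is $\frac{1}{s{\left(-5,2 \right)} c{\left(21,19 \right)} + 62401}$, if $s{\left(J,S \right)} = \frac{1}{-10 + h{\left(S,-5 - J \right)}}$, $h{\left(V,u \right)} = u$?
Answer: $\frac{10}{624027} \approx 1.6025 \cdot 10^{-5}$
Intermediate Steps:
$c{\left(m,j \right)} = -17$ ($c{\left(m,j \right)} = -2 - 15 = -17$)
$s{\left(J,S \right)} = \frac{1}{-15 - J}$ ($s{\left(J,S \right)} = \frac{1}{-10 - \left(5 + J\right)} = \frac{1}{-15 - J}$)
$\frac{1}{s{\left(-5,2 \right)} c{\left(21,19 \right)} + 62401} = \frac{1}{- \frac{1}{15 - 5} \left(-17\right) + 62401} = \frac{1}{- \frac{1}{10} \left(-17\right) + 62401} = \frac{1}{\left(-1\right) \frac{1}{10} \left(-17\right) + 62401} = \frac{1}{\left(- \frac{1}{10}\right) \left(-17\right) + 62401} = \frac{1}{\frac{17}{10} + 62401} = \frac{1}{\frac{624027}{10}} = \frac{10}{624027}$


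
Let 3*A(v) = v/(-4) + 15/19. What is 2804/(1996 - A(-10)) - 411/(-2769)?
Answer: 326198891/209907737 ≈ 1.5540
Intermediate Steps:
A(v) = 5/19 - v/12 (A(v) = (v/(-4) + 15/19)/3 = (v*(-¼) + 15*(1/19))/3 = (-v/4 + 15/19)/3 = (15/19 - v/4)/3 = 5/19 - v/12)
2804/(1996 - A(-10)) - 411/(-2769) = 2804/(1996 - (5/19 - 1/12*(-10))) - 411/(-2769) = 2804/(1996 - (5/19 + ⅚)) - 411*(-1/2769) = 2804/(1996 - 1*125/114) + 137/923 = 2804/(1996 - 125/114) + 137/923 = 2804/(227419/114) + 137/923 = 2804*(114/227419) + 137/923 = 319656/227419 + 137/923 = 326198891/209907737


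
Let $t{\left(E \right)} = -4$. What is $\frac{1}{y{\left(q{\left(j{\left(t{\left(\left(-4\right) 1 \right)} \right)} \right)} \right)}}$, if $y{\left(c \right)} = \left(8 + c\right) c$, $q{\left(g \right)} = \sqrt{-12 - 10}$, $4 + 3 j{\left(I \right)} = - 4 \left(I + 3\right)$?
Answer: $- \frac{\sqrt{22}}{- 176 i + 22 \sqrt{22}} \approx -0.011628 - 0.019833 i$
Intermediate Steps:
$j{\left(I \right)} = - \frac{16}{3} - \frac{4 I}{3}$ ($j{\left(I \right)} = - \frac{4}{3} + \frac{\left(-4\right) \left(I + 3\right)}{3} = - \frac{4}{3} + \frac{\left(-4\right) \left(3 + I\right)}{3} = - \frac{4}{3} + \frac{-12 - 4 I}{3} = - \frac{4}{3} - \left(4 + \frac{4 I}{3}\right) = - \frac{16}{3} - \frac{4 I}{3}$)
$q{\left(g \right)} = i \sqrt{22}$ ($q{\left(g \right)} = \sqrt{-22} = i \sqrt{22}$)
$y{\left(c \right)} = c \left(8 + c\right)$
$\frac{1}{y{\left(q{\left(j{\left(t{\left(\left(-4\right) 1 \right)} \right)} \right)} \right)}} = \frac{1}{i \sqrt{22} \left(8 + i \sqrt{22}\right)} = - \frac{i \sqrt{22}}{22 \left(8 + i \sqrt{22}\right)}$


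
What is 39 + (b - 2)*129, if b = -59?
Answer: -7830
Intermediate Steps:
39 + (b - 2)*129 = 39 + (-59 - 2)*129 = 39 - 61*129 = 39 - 7869 = -7830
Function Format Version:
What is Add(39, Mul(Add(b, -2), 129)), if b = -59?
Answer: -7830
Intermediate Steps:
Add(39, Mul(Add(b, -2), 129)) = Add(39, Mul(Add(-59, -2), 129)) = Add(39, Mul(-61, 129)) = Add(39, -7869) = -7830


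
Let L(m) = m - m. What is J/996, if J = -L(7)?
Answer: 0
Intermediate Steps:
L(m) = 0
J = 0 (J = -1*0 = 0)
J/996 = 0/996 = 0*(1/996) = 0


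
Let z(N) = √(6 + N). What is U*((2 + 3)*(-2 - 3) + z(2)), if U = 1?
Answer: -25 + 2*√2 ≈ -22.172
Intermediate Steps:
U*((2 + 3)*(-2 - 3) + z(2)) = 1*((2 + 3)*(-2 - 3) + √(6 + 2)) = 1*(5*(-5) + √8) = 1*(-25 + 2*√2) = -25 + 2*√2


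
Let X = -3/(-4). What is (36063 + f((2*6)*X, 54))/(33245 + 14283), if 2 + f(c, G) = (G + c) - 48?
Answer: 9019/11882 ≈ 0.75905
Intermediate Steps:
X = 3/4 (X = -3*(-1/4) = 3/4 ≈ 0.75000)
f(c, G) = -50 + G + c (f(c, G) = -2 + ((G + c) - 48) = -2 + (-48 + G + c) = -50 + G + c)
(36063 + f((2*6)*X, 54))/(33245 + 14283) = (36063 + (-50 + 54 + (2*6)*(3/4)))/(33245 + 14283) = (36063 + (-50 + 54 + 12*(3/4)))/47528 = (36063 + (-50 + 54 + 9))*(1/47528) = (36063 + 13)*(1/47528) = 36076*(1/47528) = 9019/11882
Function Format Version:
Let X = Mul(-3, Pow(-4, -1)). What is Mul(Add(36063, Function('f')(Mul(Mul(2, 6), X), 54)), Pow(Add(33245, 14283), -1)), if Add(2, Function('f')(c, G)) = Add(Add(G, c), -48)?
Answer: Rational(9019, 11882) ≈ 0.75905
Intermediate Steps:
X = Rational(3, 4) (X = Mul(-3, Rational(-1, 4)) = Rational(3, 4) ≈ 0.75000)
Function('f')(c, G) = Add(-50, G, c) (Function('f')(c, G) = Add(-2, Add(Add(G, c), -48)) = Add(-2, Add(-48, G, c)) = Add(-50, G, c))
Mul(Add(36063, Function('f')(Mul(Mul(2, 6), X), 54)), Pow(Add(33245, 14283), -1)) = Mul(Add(36063, Add(-50, 54, Mul(Mul(2, 6), Rational(3, 4)))), Pow(Add(33245, 14283), -1)) = Mul(Add(36063, Add(-50, 54, Mul(12, Rational(3, 4)))), Pow(47528, -1)) = Mul(Add(36063, Add(-50, 54, 9)), Rational(1, 47528)) = Mul(Add(36063, 13), Rational(1, 47528)) = Mul(36076, Rational(1, 47528)) = Rational(9019, 11882)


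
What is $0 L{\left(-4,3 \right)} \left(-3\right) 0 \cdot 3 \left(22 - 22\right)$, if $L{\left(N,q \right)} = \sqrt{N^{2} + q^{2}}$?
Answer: $0$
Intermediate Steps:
$0 L{\left(-4,3 \right)} \left(-3\right) 0 \cdot 3 \left(22 - 22\right) = 0 \sqrt{\left(-4\right)^{2} + 3^{2}} \left(-3\right) 0 \cdot 3 \left(22 - 22\right) = 0 \sqrt{16 + 9} \cdot 0 \cdot 3 \cdot 0 = 0 \sqrt{25} \cdot 0 \cdot 0 = 0 \cdot 5 \cdot 0 = 0 \cdot 0 = 0$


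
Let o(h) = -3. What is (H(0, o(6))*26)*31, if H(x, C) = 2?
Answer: 1612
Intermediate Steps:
(H(0, o(6))*26)*31 = (2*26)*31 = 52*31 = 1612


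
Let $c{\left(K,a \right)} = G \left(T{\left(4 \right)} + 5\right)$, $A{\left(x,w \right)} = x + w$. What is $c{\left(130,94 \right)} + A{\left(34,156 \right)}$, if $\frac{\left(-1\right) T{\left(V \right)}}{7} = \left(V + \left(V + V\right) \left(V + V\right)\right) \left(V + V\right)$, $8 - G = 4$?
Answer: $-15022$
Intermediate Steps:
$G = 4$ ($G = 8 - 4 = 4$)
$A{\left(x,w \right)} = w + x$
$T{\left(V \right)} = - 14 V \left(V + 4 V^{2}\right)$ ($T{\left(V \right)} = - 7 \left(V + \left(V + V\right) \left(V + V\right)\right) \left(V + V\right) = - 7 \left(V + 2 V 2 V\right) 2 V = - 7 \left(V + 4 V^{2}\right) 2 V = - 7 \cdot 2 V \left(V + 4 V^{2}\right) = - 14 V \left(V + 4 V^{2}\right)$)
$c{\left(K,a \right)} = -15212$ ($c{\left(K,a \right)} = 4 \left(4^{2} \left(-14 - 224\right) + 5\right) = 4 \left(16 \left(-14 - 224\right) + 5\right) = 4 \left(16 \left(-238\right) + 5\right) = 4 \left(-3808 + 5\right) = 4 \left(-3803\right) = -15212$)
$c{\left(130,94 \right)} + A{\left(34,156 \right)} = -15212 + \left(156 + 34\right) = -15212 + 190 = -15022$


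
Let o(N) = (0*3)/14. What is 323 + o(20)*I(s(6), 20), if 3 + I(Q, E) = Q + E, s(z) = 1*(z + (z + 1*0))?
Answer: 323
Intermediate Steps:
s(z) = 2*z (s(z) = 1*(z + (z + 0)) = 1*(z + z) = 1*(2*z) = 2*z)
I(Q, E) = -3 + E + Q (I(Q, E) = -3 + (Q + E) = -3 + (E + Q) = -3 + E + Q)
o(N) = 0 (o(N) = 0*(1/14) = 0)
323 + o(20)*I(s(6), 20) = 323 + 0*(-3 + 20 + 2*6) = 323 + 0*(-3 + 20 + 12) = 323 + 0*29 = 323 + 0 = 323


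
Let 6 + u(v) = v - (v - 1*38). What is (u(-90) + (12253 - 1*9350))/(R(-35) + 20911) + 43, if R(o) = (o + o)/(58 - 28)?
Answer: 2706023/62726 ≈ 43.140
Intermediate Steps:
u(v) = 32 (u(v) = -6 + (v - (v - 1*38)) = -6 + (v - (v - 38)) = -6 + (v - (-38 + v)) = -6 + (v + (38 - v)) = -6 + 38 = 32)
R(o) = o/15 (R(o) = (2*o)/30 = (2*o)*(1/30) = o/15)
(u(-90) + (12253 - 1*9350))/(R(-35) + 20911) + 43 = (32 + (12253 - 1*9350))/((1/15)*(-35) + 20911) + 43 = (32 + (12253 - 9350))/(-7/3 + 20911) + 43 = (32 + 2903)/(62726/3) + 43 = 2935*(3/62726) + 43 = 8805/62726 + 43 = 2706023/62726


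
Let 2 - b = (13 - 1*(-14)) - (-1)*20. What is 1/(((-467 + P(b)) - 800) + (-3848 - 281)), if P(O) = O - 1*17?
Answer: -1/5458 ≈ -0.00018322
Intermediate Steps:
b = -45 (b = 2 - ((13 - 1*(-14)) - (-1)*20) = 2 - ((13 + 14) - 1*(-20)) = 2 - (27 + 20) = 2 - 1*47 = 2 - 47 = -45)
P(O) = -17 + O (P(O) = O - 17 = -17 + O)
1/(((-467 + P(b)) - 800) + (-3848 - 281)) = 1/(((-467 + (-17 - 45)) - 800) + (-3848 - 281)) = 1/(((-467 - 62) - 800) - 4129) = 1/((-529 - 800) - 4129) = 1/(-1329 - 4129) = 1/(-5458) = -1/5458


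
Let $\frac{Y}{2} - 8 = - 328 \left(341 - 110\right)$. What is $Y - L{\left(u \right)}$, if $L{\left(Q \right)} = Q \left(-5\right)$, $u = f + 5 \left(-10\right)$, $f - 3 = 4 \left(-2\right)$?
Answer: $-151795$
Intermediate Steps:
$f = -5$ ($f = 3 + 4 \left(-2\right) = 3 - 8 = -5$)
$u = -55$ ($u = -5 + 5 \left(-10\right) = -5 - 50 = -55$)
$L{\left(Q \right)} = - 5 Q$
$Y = -151520$ ($Y = 16 + 2 \left(- 328 \left(341 - 110\right)\right) = 16 + 2 \left(\left(-328\right) 231\right) = 16 + 2 \left(-75768\right) = 16 - 151536 = -151520$)
$Y - L{\left(u \right)} = -151520 - \left(-5\right) \left(-55\right) = -151520 - 275 = -151795$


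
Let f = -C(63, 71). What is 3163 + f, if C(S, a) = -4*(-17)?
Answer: 3095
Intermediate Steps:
C(S, a) = 68
f = -68 (f = -1*68 = -68)
3163 + f = 3163 - 68 = 3095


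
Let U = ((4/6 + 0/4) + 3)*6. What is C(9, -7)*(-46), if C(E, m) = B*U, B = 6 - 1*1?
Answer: -5060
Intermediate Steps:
B = 5 (B = 6 - 1 = 5)
U = 22 (U = ((4*(⅙) + 0*(¼)) + 3)*6 = ((⅔ + 0) + 3)*6 = (⅔ + 3)*6 = (11/3)*6 = 22)
C(E, m) = 110 (C(E, m) = 5*22 = 110)
C(9, -7)*(-46) = 110*(-46) = -5060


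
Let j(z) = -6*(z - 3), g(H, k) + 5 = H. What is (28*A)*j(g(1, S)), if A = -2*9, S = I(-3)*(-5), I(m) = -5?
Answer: -21168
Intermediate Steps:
S = 25 (S = -5*(-5) = 25)
g(H, k) = -5 + H
j(z) = 18 - 6*z (j(z) = -6*(-3 + z) = 18 - 6*z)
A = -18
(28*A)*j(g(1, S)) = (28*(-18))*(18 - 6*(-5 + 1)) = -504*(18 - 6*(-4)) = -504*(18 + 24) = -504*42 = -21168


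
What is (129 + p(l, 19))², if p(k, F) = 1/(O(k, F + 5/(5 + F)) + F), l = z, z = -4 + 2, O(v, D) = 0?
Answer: 6012304/361 ≈ 16655.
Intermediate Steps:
z = -2
l = -2
p(k, F) = 1/F (p(k, F) = 1/(0 + F) = 1/F)
(129 + p(l, 19))² = (129 + 1/19)² = (2452/19)² = 6012304/361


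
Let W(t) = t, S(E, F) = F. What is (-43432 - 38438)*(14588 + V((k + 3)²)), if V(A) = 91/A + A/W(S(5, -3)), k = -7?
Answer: -9554788445/8 ≈ -1.1943e+9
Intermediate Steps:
V(A) = 91/A - A/3 (V(A) = 91/A + A/(-3) = 91/A + A*(-⅓) = 91/A - A/3)
(-43432 - 38438)*(14588 + V((k + 3)²)) = (-43432 - 38438)*(14588 + (91/((-7 + 3)²) - (-7 + 3)²/3)) = -81870*(14588 + (91/((-4)²) - ⅓*(-4)²)) = -81870*(14588 + (91/16 - ⅓*16)) = -81870*(14588 + (91*(1/16) - 16/3)) = -81870*(14588 + (91/16 - 16/3)) = -81870*(14588 + 17/48) = -81870*700241/48 = -9554788445/8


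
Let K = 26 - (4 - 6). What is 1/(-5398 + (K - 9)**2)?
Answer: -1/5037 ≈ -0.00019853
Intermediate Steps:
K = 28 (K = 26 - 1*(-2) = 26 + 2 = 28)
1/(-5398 + (K - 9)**2) = 1/(-5398 + (28 - 9)**2) = 1/(-5398 + 19**2) = 1/(-5398 + 361) = 1/(-5037) = -1/5037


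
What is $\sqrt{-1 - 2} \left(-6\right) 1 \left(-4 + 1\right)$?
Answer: $18 i \sqrt{3} \approx 31.177 i$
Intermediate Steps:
$\sqrt{-1 - 2} \left(-6\right) 1 \left(-4 + 1\right) = \sqrt{-3} \left(-6\right) 1 \left(-3\right) = i \sqrt{3} \left(-6\right) \left(-3\right) = - 6 i \sqrt{3} \left(-3\right) = 18 i \sqrt{3}$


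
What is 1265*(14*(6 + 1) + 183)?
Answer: 355465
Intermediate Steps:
1265*(14*(6 + 1) + 183) = 1265*(14*7 + 183) = 1265*(98 + 183) = 1265*281 = 355465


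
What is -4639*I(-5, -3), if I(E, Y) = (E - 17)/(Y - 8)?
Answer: -9278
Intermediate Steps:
I(E, Y) = (-17 + E)/(-8 + Y)
-4639*I(-5, -3) = -4639*(-17 - 5)/(-8 - 3) = -4639*(-22)/(-11) = -(-4639)*(-22)/11 = -4639*2 = -9278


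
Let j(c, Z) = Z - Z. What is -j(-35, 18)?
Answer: 0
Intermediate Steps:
j(c, Z) = 0
-j(-35, 18) = -1*0 = 0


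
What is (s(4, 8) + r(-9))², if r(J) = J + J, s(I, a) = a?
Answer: 100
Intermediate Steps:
r(J) = 2*J
(s(4, 8) + r(-9))² = (8 + 2*(-9))² = (8 - 18)² = (-10)² = 100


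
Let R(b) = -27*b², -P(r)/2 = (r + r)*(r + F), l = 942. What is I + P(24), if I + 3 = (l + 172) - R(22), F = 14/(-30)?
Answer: 59599/5 ≈ 11920.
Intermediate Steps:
F = -7/15 (F = 14*(-1/30) = -7/15 ≈ -0.46667)
P(r) = -4*r*(-7/15 + r) (P(r) = -2*(r + r)*(r - 7/15) = -2*2*r*(-7/15 + r) = -4*r*(-7/15 + r))
I = 14179 (I = -3 + ((942 + 172) - (-27)*22²) = -3 + (1114 - (-27)*484) = -3 + (1114 - 1*(-13068)) = -3 + (1114 + 13068) = -3 + 14182 = 14179)
I + P(24) = 14179 + (4/15)*24*(7 - 15*24) = 14179 + (4/15)*24*(7 - 360) = 14179 + (4/15)*24*(-353) = 14179 - 11296/5 = 59599/5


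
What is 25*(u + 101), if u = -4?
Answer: 2425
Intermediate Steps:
25*(u + 101) = 25*(-4 + 101) = 25*97 = 2425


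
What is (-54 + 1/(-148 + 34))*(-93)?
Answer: 190867/38 ≈ 5022.8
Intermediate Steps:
(-54 + 1/(-148 + 34))*(-93) = (-54 + 1/(-114))*(-93) = (-54 - 1/114)*(-93) = -6157/114*(-93) = 190867/38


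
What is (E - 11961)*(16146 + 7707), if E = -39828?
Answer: -1235323017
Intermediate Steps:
(E - 11961)*(16146 + 7707) = (-39828 - 11961)*(16146 + 7707) = -51789*23853 = -1235323017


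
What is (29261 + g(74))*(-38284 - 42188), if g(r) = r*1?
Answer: -2360646120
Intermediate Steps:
g(r) = r
(29261 + g(74))*(-38284 - 42188) = (29261 + 74)*(-38284 - 42188) = 29335*(-80472) = -2360646120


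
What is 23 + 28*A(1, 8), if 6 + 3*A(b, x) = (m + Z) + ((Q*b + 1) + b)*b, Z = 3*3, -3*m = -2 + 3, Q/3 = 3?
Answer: 1355/9 ≈ 150.56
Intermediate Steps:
Q = 9 (Q = 3*3 = 9)
m = -1/3 (m = -(-2 + 3)/3 = -1/3*1 = -1/3 ≈ -0.33333)
Z = 9
A(b, x) = 8/9 + b*(1 + 10*b)/3 (A(b, x) = -2 + ((-1/3 + 9) + ((9*b + 1) + b)*b)/3 = -2 + (26/3 + ((1 + 9*b) + b)*b)/3 = -2 + (26/3 + (1 + 10*b)*b)/3 = -2 + (26/3 + b*(1 + 10*b))/3 = -2 + (26/9 + b*(1 + 10*b)/3) = 8/9 + b*(1 + 10*b)/3)
23 + 28*A(1, 8) = 23 + 28*(8/9 + (1/3)*1 + (10/3)*1**2) = 23 + 28*(8/9 + 1/3 + (10/3)*1) = 23 + 28*(8/9 + 1/3 + 10/3) = 23 + 28*(41/9) = 23 + 1148/9 = 1355/9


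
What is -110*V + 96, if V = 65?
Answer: -7054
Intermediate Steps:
-110*V + 96 = -110*65 + 96 = -7150 + 96 = -7054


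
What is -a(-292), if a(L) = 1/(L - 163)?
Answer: 1/455 ≈ 0.0021978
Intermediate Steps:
a(L) = 1/(-163 + L)
-a(-292) = -1/(-163 - 292) = -1/(-455) = -1*(-1/455) = 1/455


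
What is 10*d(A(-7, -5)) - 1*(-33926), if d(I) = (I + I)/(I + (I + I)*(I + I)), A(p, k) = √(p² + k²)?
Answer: 40134438/1183 + 80*√74/1183 ≈ 33927.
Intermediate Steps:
A(p, k) = √(k² + p²)
d(I) = 2*I/(I + 4*I²) (d(I) = (2*I)/(I + (2*I)*(2*I)) = (2*I)/(I + 4*I²) = 2*I/(I + 4*I²))
10*d(A(-7, -5)) - 1*(-33926) = 10*(2/(1 + 4*√((-5)² + (-7)²))) - 1*(-33926) = 10*(2/(1 + 4*√(25 + 49))) + 33926 = 10*(2/(1 + 4*√74)) + 33926 = 20/(1 + 4*√74) + 33926 = 33926 + 20/(1 + 4*√74)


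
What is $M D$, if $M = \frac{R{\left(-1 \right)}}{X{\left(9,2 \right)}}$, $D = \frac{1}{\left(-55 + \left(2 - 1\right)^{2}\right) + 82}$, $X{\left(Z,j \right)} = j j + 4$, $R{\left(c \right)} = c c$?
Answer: $\frac{1}{224} \approx 0.0044643$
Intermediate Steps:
$R{\left(c \right)} = c^{2}$
$X{\left(Z,j \right)} = 4 + j^{2}$ ($X{\left(Z,j \right)} = j^{2} + 4 = 4 + j^{2}$)
$D = \frac{1}{28}$ ($D = \frac{1}{\left(-55 + 1^{2}\right) + 82} = \frac{1}{\left(-55 + 1\right) + 82} = \frac{1}{-54 + 82} = \frac{1}{28} \approx 0.035714$)
$M = \frac{1}{8}$ ($M = \frac{\left(-1\right)^{2}}{4 + 2^{2}} = 1 \frac{1}{4 + 4} = 1 \cdot \frac{1}{8} = \frac{1}{8} \approx 0.125$)
$M D = \frac{1}{8} \cdot \frac{1}{28} = \frac{1}{224}$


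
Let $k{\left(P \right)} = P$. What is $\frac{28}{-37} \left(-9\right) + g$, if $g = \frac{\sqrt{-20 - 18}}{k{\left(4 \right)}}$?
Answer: $\frac{252}{37} + \frac{i \sqrt{38}}{4} \approx 6.8108 + 1.5411 i$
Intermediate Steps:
$g = \frac{i \sqrt{38}}{4}$ ($g = \frac{\sqrt{-20 - 18}}{4} = \sqrt{-38} \cdot \frac{1}{4} = i \sqrt{38} \cdot \frac{1}{4} = \frac{i \sqrt{38}}{4} \approx 1.5411 i$)
$\frac{28}{-37} \left(-9\right) + g = \frac{28}{-37} \left(-9\right) + \frac{i \sqrt{38}}{4} = 28 \left(- \frac{1}{37}\right) \left(-9\right) + \frac{i \sqrt{38}}{4} = \left(- \frac{28}{37}\right) \left(-9\right) + \frac{i \sqrt{38}}{4} = \frac{252}{37} + \frac{i \sqrt{38}}{4}$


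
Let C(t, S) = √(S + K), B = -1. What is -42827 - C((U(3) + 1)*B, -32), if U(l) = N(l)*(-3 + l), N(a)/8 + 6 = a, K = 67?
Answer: -42827 - √35 ≈ -42833.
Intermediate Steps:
N(a) = -48 + 8*a
U(l) = (-48 + 8*l)*(-3 + l)
C(t, S) = √(67 + S) (C(t, S) = √(S + 67) = √(67 + S))
-42827 - C((U(3) + 1)*B, -32) = -42827 - √(67 - 32) = -42827 - √35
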